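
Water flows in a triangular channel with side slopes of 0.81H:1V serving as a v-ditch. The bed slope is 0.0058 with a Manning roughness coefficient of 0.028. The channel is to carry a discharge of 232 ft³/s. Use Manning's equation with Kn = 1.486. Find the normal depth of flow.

y_n = 6.6 ft

Manning's equation rearranged: A R^(2/3) = nQ / (1.486·√S) = 0.028 × 232 / (1.486 × √0.0058) = 57.4.
Try y = 5.31 ft: A R^(2/3) = 32.16 — too small.
Try y = 8.03 ft: A R^(2/3) = 96.9 — too large.
Try y = 6.6 ft: A R^(2/3) = 57.44 — ≈ 57.4.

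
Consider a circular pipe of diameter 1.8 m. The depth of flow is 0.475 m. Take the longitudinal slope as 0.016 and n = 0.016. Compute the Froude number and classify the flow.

supercritical

For a circular section of diameter D = 1.8 m at depth y = 0.475 m, the central angle is θ = 2 arccos(1 − 2y/D) = 2.158 rad. Then A = (D²/8)(θ − sin θ) = 0.5368 m² and P = Dθ/2 = 1.942 m.
Hydraulic radius R = A/P = 0.5368/1.942 = 0.2764 m.
V = (1/n) R^(2/3) √S = (1/0.016) × 0.2764^(2/3) × √0.016 = 3.355 m/s. Hydraulic depth D_h = A/T = 0.5368/1.587 = 0.3383 m.
Froude number Fr = V/√(g·D_h) = 3.355/√(9.81×0.3383) = 1.84, which is greater than 1, so the flow is supercritical.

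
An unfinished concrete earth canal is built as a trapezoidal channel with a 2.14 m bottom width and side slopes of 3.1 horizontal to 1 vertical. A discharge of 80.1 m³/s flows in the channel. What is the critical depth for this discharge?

At critical depth, Q² T / (g A³) = 1, i.e. A³/T = Q²/g = 80.1²/9.81 = 654.
At y = 2.85 m: A³/T = 1545 — high.
At y = 2.35 m: A³/T = 650.2 — ≈ 654.

y_c = 2.35 m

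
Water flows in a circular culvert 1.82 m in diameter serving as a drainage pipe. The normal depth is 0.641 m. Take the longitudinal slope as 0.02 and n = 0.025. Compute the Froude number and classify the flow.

supercritical

For a circular section of diameter D = 1.82 m at depth y = 0.641 m, the central angle is θ = 2 arccos(1 − 2y/D) = 2.541 rad. Then A = (D²/8)(θ − sin θ) = 0.8184 m² and P = Dθ/2 = 2.313 m.
Hydraulic radius R = A/P = 0.8184/2.313 = 0.3539 m.
V = (1/n) R^(2/3) √S = (1/0.025) × 0.3539^(2/3) × √0.02 = 2.83 m/s. Hydraulic depth D_h = A/T = 0.8184/1.739 = 0.4707 m.
Froude number Fr = V/√(g·D_h) = 2.83/√(9.81×0.4707) = 1.32, which is greater than 1, so the flow is supercritical.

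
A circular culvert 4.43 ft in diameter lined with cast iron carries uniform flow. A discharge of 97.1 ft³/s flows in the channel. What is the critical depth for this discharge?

At critical depth, Q² T / (g A³) = 1, i.e. A³/T = Q²/g = 97.1²/32.2 = 292.8.
At y = 3.61 ft: A³/T = 707 — high.
At y = 2.37 ft: A³/T = 133.8 — low.
At y = 2.91 ft: A³/T = 294 — ≈ 292.8.

y_c = 2.91 ft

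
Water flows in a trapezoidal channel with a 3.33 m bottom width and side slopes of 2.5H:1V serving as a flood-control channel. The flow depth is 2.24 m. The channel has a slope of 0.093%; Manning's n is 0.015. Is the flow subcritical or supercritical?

subcritical

With bottom width b = 3.33 m and side slope z = 2.5: A = (b + zy)y = (3.33 + 2.5×2.24)×2.24 = 20 m²; P = b + 2y√(1+z²) = 3.33 + 2×2.24×2.693 = 15.39 m.
Hydraulic radius R = A/P = 20/15.39 = 1.3 m.
V = (1/n) R^(2/3) √S = (1/0.015) × 1.3^(2/3) × √0.00093 = 2.421 m/s. Hydraulic depth D_h = A/T = 20/14.53 = 1.377 m.
Froude number Fr = V/√(g·D_h) = 2.421/√(9.81×1.377) = 0.659, which is less than 1, so the flow is subcritical.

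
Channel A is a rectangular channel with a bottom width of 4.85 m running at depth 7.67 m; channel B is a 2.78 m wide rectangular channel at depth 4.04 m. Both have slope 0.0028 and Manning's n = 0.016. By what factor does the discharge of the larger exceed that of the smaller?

Channel A: Flow area A = b·y = 4.85 × 7.67 = 37.2 m². Wetted perimeter P = b + 2y = 4.85 + 2×7.67 = 20.19 m. Hydraulic radius R = A/P = 37.2/20.19 = 1.842 m. Q_A = (1/0.016)·37.2·1.842^(2/3)·√0.0028 = 184.9 m³/s.
Channel B: Flow area A = b·y = 2.78 × 4.04 = 11.23 m². Wetted perimeter P = b + 2y = 2.78 + 2×4.04 = 10.86 m. Hydraulic radius R = A/P = 11.23/10.86 = 1.034 m. Q_B = (1/0.016)·11.23·1.034^(2/3)·√0.0028 = 37.99 m³/s.
The larger discharge is 184.9 m³/s and the smaller is 37.99 m³/s; the ratio is 4.87.

4.87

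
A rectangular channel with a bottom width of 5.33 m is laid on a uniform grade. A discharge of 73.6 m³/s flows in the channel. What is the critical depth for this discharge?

For a rectangular channel, critical depth y_c = (q²/g)^(1/3) where q = Q/b = 73.6/5.33 = 13.81 m²/s.
So y_c = (13.81²/9.81)^(1/3) = 2.69 m.

y_c = 2.69 m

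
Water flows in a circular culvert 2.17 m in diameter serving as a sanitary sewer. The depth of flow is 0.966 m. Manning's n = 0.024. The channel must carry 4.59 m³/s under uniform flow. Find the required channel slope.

S = 0.012

For a circular section of diameter D = 2.17 m at depth y = 0.966 m, the central angle is θ = 2 arccos(1 − 2y/D) = 2.922 rad. Then A = (D²/8)(θ − sin θ) = 1.591 m² and P = Dθ/2 = 3.17 m.
Hydraulic radius R = A/P = 1.591/3.17 = 0.502 m.
From Manning's equation, S = [nQ / (1 A R^(2/3))]² = [0.024 × 4.59 / (1 × 1.591 × 0.502^(2/3))]² = 0.012.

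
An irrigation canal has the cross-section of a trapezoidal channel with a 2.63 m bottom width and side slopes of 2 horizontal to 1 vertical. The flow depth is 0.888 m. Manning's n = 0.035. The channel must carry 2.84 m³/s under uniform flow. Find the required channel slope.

With bottom width b = 2.63 m and side slope z = 2: A = (b + zy)y = (2.63 + 2×0.888)×0.888 = 3.913 m²; P = b + 2y√(1+z²) = 2.63 + 2×0.888×2.236 = 6.601 m.
Hydraulic radius R = A/P = 3.913/6.601 = 0.5927 m.
From Manning's equation, S = [nQ / (1 A R^(2/3))]² = [0.035 × 2.84 / (1 × 3.913 × 0.5927^(2/3))]² = 0.0013.

S = 0.0013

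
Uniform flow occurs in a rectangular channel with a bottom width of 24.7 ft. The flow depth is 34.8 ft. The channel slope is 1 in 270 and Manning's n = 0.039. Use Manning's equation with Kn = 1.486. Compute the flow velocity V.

Flow area A = b·y = 24.7 × 34.8 = 859.6 ft². Wetted perimeter P = b + 2y = 24.7 + 2×34.8 = 94.3 ft.
Hydraulic radius R = A/P = 859.6/94.3 = 9.115 ft.
From Manning's equation, V = (1.486/n) R^(2/3) S^(1/2) = (1.486/0.039) × 9.115^(2/3) × 0.003704^(1/2) = 10.1 ft/s.

V = 10.1 ft/s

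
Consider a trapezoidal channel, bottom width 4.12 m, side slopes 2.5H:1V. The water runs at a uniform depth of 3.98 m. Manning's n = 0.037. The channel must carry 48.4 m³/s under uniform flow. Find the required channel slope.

With bottom width b = 4.12 m and side slope z = 2.5: A = (b + zy)y = (4.12 + 2.5×3.98)×3.98 = 56 m²; P = b + 2y√(1+z²) = 4.12 + 2×3.98×2.693 = 25.55 m.
Hydraulic radius R = A/P = 56/25.55 = 2.191 m.
From Manning's equation, S = [nQ / (1 A R^(2/3))]² = [0.037 × 48.4 / (1 × 56 × 2.191^(2/3))]² = 0.000359.

S = 0.000359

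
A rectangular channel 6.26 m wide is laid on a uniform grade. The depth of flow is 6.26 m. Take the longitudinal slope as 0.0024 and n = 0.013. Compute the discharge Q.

Q = 241 m³/s

Flow area A = b·y = 6.26 × 6.26 = 39.19 m². Wetted perimeter P = b + 2y = 6.26 + 2×6.26 = 18.78 m.
Hydraulic radius R = A/P = 39.19/18.78 = 2.087 m.
Manning's equation: Q = (1/n) A R^(2/3) S^(1/2) = (1/0.013) × 39.19 × 2.087^(2/3) × 0.0024^(1/2) = 241 m³/s.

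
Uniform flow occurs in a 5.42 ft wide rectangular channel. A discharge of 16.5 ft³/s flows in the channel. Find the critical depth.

For a rectangular channel, critical depth y_c = (q²/g)^(1/3) where q = Q/b = 16.5/5.42 = 3.044 ft²/s.
So y_c = (3.044²/32.2)^(1/3) = 0.66 ft.

y_c = 0.66 ft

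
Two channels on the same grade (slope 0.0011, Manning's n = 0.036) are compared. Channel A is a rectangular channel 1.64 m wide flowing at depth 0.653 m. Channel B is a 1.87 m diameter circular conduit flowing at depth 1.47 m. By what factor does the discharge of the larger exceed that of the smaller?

2.91

Channel A: Flow area A = b·y = 1.64 × 0.653 = 1.071 m². Wetted perimeter P = b + 2y = 1.64 + 2×0.653 = 2.946 m. Hydraulic radius R = A/P = 1.071/2.946 = 0.3635 m. Q_A = (1/0.036)·1.071·0.3635^(2/3)·√0.0011 = 0.5025 m³/s.
Channel B: For a circular section of diameter D = 1.87 m at depth y = 1.47 m, the central angle is θ = 2 arccos(1 − 2y/D) = 4.36 rad. Then A = (D²/8)(θ − sin θ) = 2.316 m² and P = Dθ/2 = 4.077 m. Hydraulic radius R = A/P = 2.316/4.077 = 0.5681 m. Q_B = (1/0.036)·2.316·0.5681^(2/3)·√0.0011 = 1.464 m³/s.
The larger discharge is 1.464 m³/s and the smaller is 0.5025 m³/s; the ratio is 2.91.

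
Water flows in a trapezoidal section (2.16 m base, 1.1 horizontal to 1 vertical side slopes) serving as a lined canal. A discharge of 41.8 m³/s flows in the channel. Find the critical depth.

y_c = 2.31 m

At critical depth, Q² T / (g A³) = 1, i.e. A³/T = Q²/g = 41.8²/9.81 = 178.1.
At y = 1.94 m: A³/T = 89.93 — too small.
At y = 2.85 m: A³/T = 407.7 — too large.
At y = 2.31 m: A³/T = 176.8 — ≈ 178.1.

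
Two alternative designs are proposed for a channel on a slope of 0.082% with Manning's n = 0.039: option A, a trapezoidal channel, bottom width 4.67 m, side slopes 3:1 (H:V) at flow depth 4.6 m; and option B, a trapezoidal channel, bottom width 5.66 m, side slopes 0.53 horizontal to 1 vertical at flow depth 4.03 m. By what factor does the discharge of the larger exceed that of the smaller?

3.03

Channel A: With bottom width b = 4.67 m and side slope z = 3: A = (b + zy)y = (4.67 + 3×4.6)×4.6 = 84.96 m²; P = b + 2y√(1+z²) = 4.67 + 2×4.6×3.162 = 33.76 m. Hydraulic radius R = A/P = 84.96/33.76 = 2.516 m. Q_A = (1/0.039)·84.96·2.516^(2/3)·√0.00082 = 115.4 m³/s.
Channel B: With bottom width b = 5.66 m and side slope z = 0.53: A = (b + zy)y = (5.66 + 0.53×4.03)×4.03 = 31.42 m²; P = b + 2y√(1+z²) = 5.66 + 2×4.03×1.132 = 14.78 m. Hydraulic radius R = A/P = 31.42/14.78 = 2.125 m. Q_B = (1/0.039)·31.42·2.125^(2/3)·√0.00082 = 38.13 m³/s.
The larger discharge is 115.4 m³/s and the smaller is 38.13 m³/s; the ratio is 3.03.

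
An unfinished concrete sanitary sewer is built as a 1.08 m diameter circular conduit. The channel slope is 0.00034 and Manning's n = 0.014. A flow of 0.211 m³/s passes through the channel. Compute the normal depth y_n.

y_n = 0.487 m

Manning's equation rearranged: A R^(2/3) = nQ / (1·√S) = 0.014 × 0.211 / (√0.00034) = 0.1602.
Trying y = 0.371 m: A R^(2/3) = 0.09713 — short.
Trying y = 0.623 m: A R^(2/3) = 0.2419 — over.
Trying y = 0.487 m: A R^(2/3) = 0.16 — matches.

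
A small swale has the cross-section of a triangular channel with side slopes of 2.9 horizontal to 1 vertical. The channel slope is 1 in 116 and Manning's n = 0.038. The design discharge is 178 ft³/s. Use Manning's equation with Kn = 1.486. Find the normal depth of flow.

y_n = 3.48 ft

Manning's equation rearranged: A R^(2/3) = nQ / (1.486·√S) = 0.038 × 178 / (1.486 × √0.008621) = 49.02.
At y = 3.12 ft: A R^(2/3) = 36.58 — low.
At y = 3.94 ft: A R^(2/3) = 68.15 — high.
At y = 3.48 ft: A R^(2/3) = 48.94 — matches.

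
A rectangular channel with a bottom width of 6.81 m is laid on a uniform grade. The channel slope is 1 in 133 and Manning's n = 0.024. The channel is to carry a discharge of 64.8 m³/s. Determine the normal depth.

y_n = 2.18 m

Manning's equation rearranged: A R^(2/3) = nQ / (1·√S) = 0.024 × 64.8 / (√0.007519) = 17.94.
Trying y = 1.63 m: A R^(2/3) = 11.85 — too small.
Trying y = 2.47 m: A R^(2/3) = 21.37 — too large.
Trying y = 2.18 m: A R^(2/3) = 17.95 — close enough.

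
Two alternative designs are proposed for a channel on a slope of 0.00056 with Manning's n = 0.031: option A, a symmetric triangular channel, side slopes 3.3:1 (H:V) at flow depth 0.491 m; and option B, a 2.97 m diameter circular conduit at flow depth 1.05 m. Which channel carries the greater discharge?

Channel A: For a triangular section with side slope z = 3.3: A = zy² = 3.3×0.491² = 0.7956 m²; P = 2y√(1+z²) = 2×0.491×3.448 = 3.386 m. Hydraulic radius R = A/P = 0.7956/3.386 = 0.2349 m. Q_A = (1/0.031)·0.7956·0.2349^(2/3)·√0.00056 = 0.2312 m³/s.
Channel B: For a circular section of diameter D = 2.97 m at depth y = 1.05 m, the central angle is θ = 2 arccos(1 − 2y/D) = 2.547 rad. Then A = (D²/8)(θ − sin θ) = 2.191 m² and P = Dθ/2 = 3.782 m. Hydraulic radius R = A/P = 2.191/3.782 = 0.5792 m. Q_B = (1/0.031)·2.191·0.5792^(2/3)·√0.00056 = 1.162 m³/s.
Q_A = 0.2312 m³/s vs Q_B = 1.162 m³/s, so channel B carries more.

channel B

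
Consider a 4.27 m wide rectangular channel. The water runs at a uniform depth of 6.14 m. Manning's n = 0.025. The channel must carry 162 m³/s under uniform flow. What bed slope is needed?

S = 0.0129

Flow area A = b·y = 4.27 × 6.14 = 26.22 m². Wetted perimeter P = b + 2y = 4.27 + 2×6.14 = 16.55 m.
Hydraulic radius R = A/P = 26.22/16.55 = 1.584 m.
From Manning's equation, S = [nQ / (1 A R^(2/3))]² = [0.025 × 162 / (1 × 26.22 × 1.584^(2/3))]² = 0.0129.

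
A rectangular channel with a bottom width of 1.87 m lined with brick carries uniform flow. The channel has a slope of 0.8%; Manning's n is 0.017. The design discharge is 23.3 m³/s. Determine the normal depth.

y_n = 2.97 m

Manning's equation rearranged: A R^(2/3) = nQ / (1·√S) = 0.017 × 23.3 / (√0.008) = 4.429.
Try y = 3.62 m: A R^(2/3) = 5.554 — over.
Try y = 2.97 m: A R^(2/3) = 4.425 — close enough.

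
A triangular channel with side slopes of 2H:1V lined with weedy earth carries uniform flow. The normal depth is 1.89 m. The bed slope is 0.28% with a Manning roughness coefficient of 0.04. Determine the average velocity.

For a triangular section with side slope z = 2: A = zy² = 2×1.89² = 7.144 m²; P = 2y√(1+z²) = 2×1.89×2.236 = 8.452 m.
Hydraulic radius R = A/P = 7.144/8.452 = 0.8452 m.
From Manning's equation, V = (1/n) R^(2/3) S^(1/2) = (1/0.04) × 0.8452^(2/3) × 0.0028^(1/2) = 1.18 m/s.

V = 1.18 m/s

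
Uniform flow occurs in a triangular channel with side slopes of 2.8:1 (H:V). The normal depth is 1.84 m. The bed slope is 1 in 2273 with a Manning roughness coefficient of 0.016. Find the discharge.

Q = 11.3 m³/s

For a triangular section with side slope z = 2.8: A = zy² = 2.8×1.84² = 9.48 m²; P = 2y√(1+z²) = 2×1.84×2.973 = 10.94 m.
Hydraulic radius R = A/P = 9.48/10.94 = 0.8664 m.
Manning's equation: Q = (1/n) A R^(2/3) S^(1/2) = (1/0.016) × 9.48 × 0.8664^(2/3) × 0.0004399^(1/2) = 11.3 m³/s.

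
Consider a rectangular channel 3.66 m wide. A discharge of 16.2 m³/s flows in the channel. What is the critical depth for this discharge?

y_c = 1.26 m

For a rectangular channel, critical depth y_c = (q²/g)^(1/3) where q = Q/b = 16.2/3.66 = 4.426 m²/s.
So y_c = (4.426²/9.81)^(1/3) = 1.26 m.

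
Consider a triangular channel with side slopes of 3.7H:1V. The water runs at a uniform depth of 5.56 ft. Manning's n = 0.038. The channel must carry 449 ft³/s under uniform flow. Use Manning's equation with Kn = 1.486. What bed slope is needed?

S = 0.0027

For a triangular section with side slope z = 3.7: A = zy² = 3.7×5.56² = 114.4 ft²; P = 2y√(1+z²) = 2×5.56×3.833 = 42.62 ft.
Hydraulic radius R = A/P = 114.4/42.62 = 2.684 ft.
From Manning's equation, S = [nQ / (1.486 A R^(2/3))]² = [0.038 × 449 / (1.486 × 114.4 × 2.684^(2/3))]² = 0.0027.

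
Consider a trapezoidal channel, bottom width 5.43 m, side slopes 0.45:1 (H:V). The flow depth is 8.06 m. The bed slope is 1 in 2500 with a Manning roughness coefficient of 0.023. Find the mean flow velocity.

With bottom width b = 5.43 m and side slope z = 0.45: A = (b + zy)y = (5.43 + 0.45×8.06)×8.06 = 73 m²; P = b + 2y√(1+z²) = 5.43 + 2×8.06×1.097 = 23.11 m.
Hydraulic radius R = A/P = 73/23.11 = 3.159 m.
From Manning's equation, V = (1/n) R^(2/3) S^(1/2) = (1/0.023) × 3.159^(2/3) × 0.0004^(1/2) = 1.87 m/s.

V = 1.87 m/s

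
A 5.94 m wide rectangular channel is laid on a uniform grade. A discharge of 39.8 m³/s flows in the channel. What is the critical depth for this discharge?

y_c = 1.66 m

For a rectangular channel, critical depth y_c = (q²/g)^(1/3) where q = Q/b = 39.8/5.94 = 6.7 m²/s.
So y_c = (6.7²/9.81)^(1/3) = 1.66 m.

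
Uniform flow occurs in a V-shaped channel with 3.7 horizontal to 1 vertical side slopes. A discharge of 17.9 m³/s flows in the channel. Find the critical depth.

y_c = 1.37 m

At critical depth, Q² T / (g A³) = 1, i.e. A³/T = Q²/g = 17.9²/9.81 = 32.66.
At y = 1.19 m: A³/T = 16.33 — short.
At y = 1.57 m: A³/T = 65.29 — over.
At y = 1.37 m: A³/T = 33.04 — matches.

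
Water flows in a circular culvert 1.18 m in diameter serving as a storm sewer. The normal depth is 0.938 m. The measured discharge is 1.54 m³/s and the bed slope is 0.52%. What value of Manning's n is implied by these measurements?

n = 0.022

For a circular section of diameter D = 1.18 m at depth y = 0.938 m, the central angle is θ = 2 arccos(1 − 2y/D) = 4.403 rad. Then A = (D²/8)(θ − sin θ) = 0.9322 m² and P = Dθ/2 = 2.598 m.
Hydraulic radius R = A/P = 0.9322/2.598 = 0.3588 m.
Rearranging Manning's equation: n = (1/Q) A R^(2/3) S^(1/2) = (1/1.54) × 0.9322 × 0.3588^(2/3) × √0.0052 = 0.022.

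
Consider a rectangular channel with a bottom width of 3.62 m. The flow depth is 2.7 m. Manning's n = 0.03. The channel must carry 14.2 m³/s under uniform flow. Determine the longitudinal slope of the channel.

S = 0.00171

Flow area A = b·y = 3.62 × 2.7 = 9.774 m². Wetted perimeter P = b + 2y = 3.62 + 2×2.7 = 9.02 m.
Hydraulic radius R = A/P = 9.774/9.02 = 1.084 m.
From Manning's equation, S = [nQ / (1 A R^(2/3))]² = [0.03 × 14.2 / (1 × 9.774 × 1.084^(2/3))]² = 0.00171.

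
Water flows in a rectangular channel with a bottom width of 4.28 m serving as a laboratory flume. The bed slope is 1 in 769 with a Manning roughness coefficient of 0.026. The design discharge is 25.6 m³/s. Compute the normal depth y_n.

Manning's equation rearranged: A R^(2/3) = nQ / (1·√S) = 0.026 × 25.6 / (√0.0013) = 18.46.
At y = 4.48 m: A R^(2/3) = 24.54 — too large.
At y = 3.56 m: A R^(2/3) = 18.49 — ≈ 18.46.

y_n = 3.56 m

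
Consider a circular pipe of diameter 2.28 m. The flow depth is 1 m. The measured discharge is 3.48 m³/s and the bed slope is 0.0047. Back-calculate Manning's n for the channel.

n = 0.022

For a circular section of diameter D = 2.28 m at depth y = 1 m, the central angle is θ = 2 arccos(1 − 2y/D) = 2.895 rad. Then A = (D²/8)(θ − sin θ) = 1.723 m² and P = Dθ/2 = 3.301 m.
Hydraulic radius R = A/P = 1.723/3.301 = 0.522 m.
Rearranging Manning's equation: n = (1/Q) A R^(2/3) S^(1/2) = (1/3.48) × 1.723 × 0.522^(2/3) × √0.0047 = 0.022.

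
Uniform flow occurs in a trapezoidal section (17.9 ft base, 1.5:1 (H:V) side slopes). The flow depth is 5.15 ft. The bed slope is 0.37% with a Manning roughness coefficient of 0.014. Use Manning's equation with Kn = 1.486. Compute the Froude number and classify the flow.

supercritical

With bottom width b = 17.9 ft and side slope z = 1.5: A = (b + zy)y = (17.9 + 1.5×5.15)×5.15 = 132 ft²; P = b + 2y√(1+z²) = 17.9 + 2×5.15×1.803 = 36.47 ft.
Hydraulic radius R = A/P = 132/36.47 = 3.619 ft.
V = (1.486/n) R^(2/3) √S = (1.486/0.014) × 3.619^(2/3) × √0.0037 = 15.22 ft/s. Hydraulic depth D_h = A/T = 132/33.35 = 3.957 ft.
Froude number Fr = V/√(g·D_h) = 15.22/√(32.2×3.957) = 1.35, which is greater than 1, so the flow is supercritical.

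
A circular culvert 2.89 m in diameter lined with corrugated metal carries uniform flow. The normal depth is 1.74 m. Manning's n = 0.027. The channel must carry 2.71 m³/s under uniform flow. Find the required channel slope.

S = 0.000421

For a circular section of diameter D = 2.89 m at depth y = 1.74 m, the central angle is θ = 2 arccos(1 − 2y/D) = 3.553 rad. Then A = (D²/8)(θ − sin θ) = 4.126 m² and P = Dθ/2 = 5.134 m.
Hydraulic radius R = A/P = 4.126/5.134 = 0.8038 m.
From Manning's equation, S = [nQ / (1 A R^(2/3))]² = [0.027 × 2.71 / (1 × 4.126 × 0.8038^(2/3))]² = 0.000421.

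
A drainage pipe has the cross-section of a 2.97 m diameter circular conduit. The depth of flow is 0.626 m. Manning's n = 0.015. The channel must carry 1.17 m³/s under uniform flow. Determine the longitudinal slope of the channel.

For a circular section of diameter D = 2.97 m at depth y = 0.626 m, the central angle is θ = 2 arccos(1 − 2y/D) = 1.908 rad. Then A = (D²/8)(θ − sin θ) = 1.063 m² and P = Dθ/2 = 2.833 m.
Hydraulic radius R = A/P = 1.063/2.833 = 0.3752 m.
From Manning's equation, S = [nQ / (1 A R^(2/3))]² = [0.015 × 1.17 / (1 × 1.063 × 0.3752^(2/3))]² = 0.00101.

S = 0.00101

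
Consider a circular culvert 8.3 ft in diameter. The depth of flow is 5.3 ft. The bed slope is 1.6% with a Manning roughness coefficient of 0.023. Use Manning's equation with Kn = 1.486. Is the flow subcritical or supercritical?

supercritical

For a circular section of diameter D = 8.3 ft at depth y = 5.3 ft, the central angle is θ = 2 arccos(1 − 2y/D) = 3.703 rad. Then A = (D²/8)(θ − sin θ) = 36.47 ft² and P = Dθ/2 = 15.37 ft.
Hydraulic radius R = A/P = 36.47/15.37 = 2.373 ft.
V = (1.486/n) R^(2/3) √S = (1.486/0.023) × 2.373^(2/3) × √0.016 = 14.54 ft/s. Hydraulic depth D_h = A/T = 36.47/7.975 = 4.574 ft.
Froude number Fr = V/√(g·D_h) = 14.54/√(32.2×4.574) = 1.2, which is greater than 1, so the flow is supercritical.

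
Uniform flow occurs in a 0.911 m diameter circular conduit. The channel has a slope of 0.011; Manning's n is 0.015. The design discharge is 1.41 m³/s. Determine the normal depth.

y_n = 0.633 m

Manning's equation rearranged: A R^(2/3) = nQ / (1·√S) = 0.015 × 1.41 / (√0.011) = 0.2017.
At y = 0.703 m: A R^(2/3) = 0.2289 — high.
At y = 0.554 m: A R^(2/3) = 0.1667 — low.
At y = 0.633 m: A R^(2/3) = 0.2016 — ≈ 0.2017.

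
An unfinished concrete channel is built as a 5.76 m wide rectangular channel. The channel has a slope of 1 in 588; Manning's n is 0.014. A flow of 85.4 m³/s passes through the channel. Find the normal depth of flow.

y_n = 3.66 m

Manning's equation rearranged: A R^(2/3) = nQ / (1·√S) = 0.014 × 85.4 / (√0.001701) = 28.99.
At y = 2.65 m: A R^(2/3) = 18.92 — low.
At y = 4.3 m: A R^(2/3) = 35.62 — high.
At y = 3.66 m: A R^(2/3) = 28.98 — ≈ 28.99.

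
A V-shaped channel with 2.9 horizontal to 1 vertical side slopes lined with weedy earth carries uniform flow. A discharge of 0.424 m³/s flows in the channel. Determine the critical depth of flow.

At critical depth, Q² T / (g A³) = 1, i.e. A³/T = Q²/g = 0.424²/9.81 = 0.01833.
Try y = 0.404 m: A³/T = 0.04526 — high.
Try y = 0.288 m: A³/T = 0.008332 — low.
Try y = 0.337 m: A³/T = 0.01828 — matches.

y_c = 0.337 m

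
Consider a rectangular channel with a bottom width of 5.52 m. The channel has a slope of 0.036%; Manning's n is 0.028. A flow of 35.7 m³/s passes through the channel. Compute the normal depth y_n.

y_n = 6.2 m

Manning's equation rearranged: A R^(2/3) = nQ / (1·√S) = 0.028 × 35.7 / (√0.00036) = 52.68.
At y = 4.44 m: A R^(2/3) = 34.94 — short.
At y = 6.98 m: A R^(2/3) = 60.71 — over.
At y = 6.2 m: A R^(2/3) = 52.68 — matches.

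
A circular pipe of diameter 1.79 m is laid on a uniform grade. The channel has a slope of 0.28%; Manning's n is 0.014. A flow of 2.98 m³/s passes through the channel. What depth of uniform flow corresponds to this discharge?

Manning's equation rearranged: A R^(2/3) = nQ / (1·√S) = 0.014 × 2.98 / (√0.0028) = 0.7884.
At y = 0.653 m: A R^(2/3) = 0.4184 — short.
At y = 1.17 m: A R^(2/3) = 1.123 — over.
At y = 0.932 m: A R^(2/3) = 0.7881 — close enough.

y_n = 0.932 m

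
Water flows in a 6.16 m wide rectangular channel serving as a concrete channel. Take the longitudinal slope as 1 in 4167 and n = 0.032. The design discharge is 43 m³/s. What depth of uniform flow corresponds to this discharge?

y_n = 8.39 m

Manning's equation rearranged: A R^(2/3) = nQ / (1·√S) = 0.032 × 43 / (√0.00024) = 88.82.
Try y = 6.76 m: A R^(2/3) = 68.63 — too small.
Try y = 9.94 m: A R^(2/3) = 108.3 — too large.
Try y = 8.39 m: A R^(2/3) = 88.82 — matches.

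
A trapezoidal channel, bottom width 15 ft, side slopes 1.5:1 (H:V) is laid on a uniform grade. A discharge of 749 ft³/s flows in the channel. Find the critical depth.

At critical depth, Q² T / (g A³) = 1, i.e. A³/T = Q²/g = 749²/32.2 = 17420.
At y = 4.69 ft: A³/T = 37970 — over.
At y = 2.56 ft: A³/T = 4947 — short.
At y = 3.74 ft: A³/T = 17470 — close enough.

y_c = 3.74 ft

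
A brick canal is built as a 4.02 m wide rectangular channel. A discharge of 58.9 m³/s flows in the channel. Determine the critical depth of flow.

For a rectangular channel, critical depth y_c = (q²/g)^(1/3) where q = Q/b = 58.9/4.02 = 14.65 m²/s.
So y_c = (14.65²/9.81)^(1/3) = 2.8 m.

y_c = 2.8 m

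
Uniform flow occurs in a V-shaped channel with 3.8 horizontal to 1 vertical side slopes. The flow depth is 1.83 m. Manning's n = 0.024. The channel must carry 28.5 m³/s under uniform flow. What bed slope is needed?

For a triangular section with side slope z = 3.8: A = zy² = 3.8×1.83² = 12.73 m²; P = 2y√(1+z²) = 2×1.83×3.929 = 14.38 m.
Hydraulic radius R = A/P = 12.73/14.38 = 0.8849 m.
From Manning's equation, S = [nQ / (1 A R^(2/3))]² = [0.024 × 28.5 / (1 × 12.73 × 0.8849^(2/3))]² = 0.0034.

S = 0.0034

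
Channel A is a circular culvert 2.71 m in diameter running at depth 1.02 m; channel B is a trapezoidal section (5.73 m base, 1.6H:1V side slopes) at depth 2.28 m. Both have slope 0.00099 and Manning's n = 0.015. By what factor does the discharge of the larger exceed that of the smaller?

20.8

Channel A: For a circular section of diameter D = 2.71 m at depth y = 1.02 m, the central angle is θ = 2 arccos(1 − 2y/D) = 2.642 rad. Then A = (D²/8)(θ − sin θ) = 1.986 m² and P = Dθ/2 = 3.58 m. Hydraulic radius R = A/P = 1.986/3.58 = 0.5546 m. Q_A = (1/0.015)·1.986·0.5546^(2/3)·√0.00099 = 2.811 m³/s.
Channel B: With bottom width b = 5.73 m and side slope z = 1.6: A = (b + zy)y = (5.73 + 1.6×2.28)×2.28 = 21.38 m²; P = b + 2y√(1+z²) = 5.73 + 2×2.28×1.887 = 14.33 m. Hydraulic radius R = A/P = 21.38/14.33 = 1.492 m. Q_B = (1/0.015)·21.38·1.492^(2/3)·√0.00099 = 58.55 m³/s.
The larger discharge is 58.55 m³/s and the smaller is 2.811 m³/s; the ratio is 20.8.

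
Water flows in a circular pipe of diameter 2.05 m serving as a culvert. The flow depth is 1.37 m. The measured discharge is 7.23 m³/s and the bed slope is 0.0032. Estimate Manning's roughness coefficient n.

For a circular section of diameter D = 2.05 m at depth y = 1.37 m, the central angle is θ = 2 arccos(1 − 2y/D) = 3.828 rad. Then A = (D²/8)(θ − sin θ) = 2.344 m² and P = Dθ/2 = 3.924 m.
Hydraulic radius R = A/P = 2.344/3.924 = 0.5974 m.
Rearranging Manning's equation: n = (1/Q) A R^(2/3) S^(1/2) = (1/7.23) × 2.344 × 0.5974^(2/3) × √0.0032 = 0.013.

n = 0.013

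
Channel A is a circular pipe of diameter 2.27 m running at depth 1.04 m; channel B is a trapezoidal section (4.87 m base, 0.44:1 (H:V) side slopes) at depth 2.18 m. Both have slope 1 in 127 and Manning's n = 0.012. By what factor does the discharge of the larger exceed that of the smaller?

Channel A: For a circular section of diameter D = 2.27 m at depth y = 1.04 m, the central angle is θ = 2 arccos(1 − 2y/D) = 2.974 rad. Then A = (D²/8)(θ − sin θ) = 1.808 m² and P = Dθ/2 = 3.375 m. Hydraulic radius R = A/P = 1.808/3.375 = 0.5357 m. Q_A = (1/0.012)·1.808·0.5357^(2/3)·√0.007874 = 8.819 m³/s.
Channel B: With bottom width b = 4.87 m and side slope z = 0.44: A = (b + zy)y = (4.87 + 0.44×2.18)×2.18 = 12.71 m²; P = b + 2y√(1+z²) = 4.87 + 2×2.18×1.093 = 9.633 m. Hydraulic radius R = A/P = 12.71/9.633 = 1.319 m. Q_B = (1/0.012)·12.71·1.319^(2/3)·√0.007874 = 113 m³/s.
The larger discharge is 113 m³/s and the smaller is 8.819 m³/s; the ratio is 12.8.

12.8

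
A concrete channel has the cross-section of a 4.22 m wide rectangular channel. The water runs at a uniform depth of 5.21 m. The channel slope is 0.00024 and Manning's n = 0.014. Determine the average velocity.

V = 1.45 m/s

Flow area A = b·y = 4.22 × 5.21 = 21.99 m². Wetted perimeter P = b + 2y = 4.22 + 2×5.21 = 14.64 m.
Hydraulic radius R = A/P = 21.99/14.64 = 1.502 m.
From Manning's equation, V = (1/n) R^(2/3) S^(1/2) = (1/0.014) × 1.502^(2/3) × 0.00024^(1/2) = 1.45 m/s.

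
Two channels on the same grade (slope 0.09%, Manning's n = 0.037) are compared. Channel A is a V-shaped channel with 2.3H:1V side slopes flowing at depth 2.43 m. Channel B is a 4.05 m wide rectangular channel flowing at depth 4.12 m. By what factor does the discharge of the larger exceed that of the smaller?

Channel A: For a triangular section with side slope z = 2.3: A = zy² = 2.3×2.43² = 13.58 m²; P = 2y√(1+z²) = 2×2.43×2.508 = 12.19 m. Hydraulic radius R = A/P = 13.58/12.19 = 1.114 m. Q_A = (1/0.037)·13.58·1.114^(2/3)·√0.0009 = 11.84 m³/s.
Channel B: Flow area A = b·y = 4.05 × 4.12 = 16.69 m². Wetted perimeter P = b + 2y = 4.05 + 2×4.12 = 12.29 m. Hydraulic radius R = A/P = 16.69/12.29 = 1.358 m. Q_B = (1/0.037)·16.69·1.358^(2/3)·√0.0009 = 16.59 m³/s.
The larger discharge is 16.59 m³/s and the smaller is 11.84 m³/s; the ratio is 1.4.

1.4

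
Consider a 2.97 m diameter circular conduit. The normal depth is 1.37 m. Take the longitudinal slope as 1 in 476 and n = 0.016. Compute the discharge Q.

For a circular section of diameter D = 2.97 m at depth y = 1.37 m, the central angle is θ = 2 arccos(1 − 2y/D) = 2.987 rad. Then A = (D²/8)(θ − sin θ) = 3.123 m² and P = Dθ/2 = 4.435 m.
Hydraulic radius R = A/P = 3.123/4.435 = 0.7041 m.
Manning's equation: Q = (1/n) A R^(2/3) S^(1/2) = (1/0.016) × 3.123 × 0.7041^(2/3) × 0.002101^(1/2) = 7.08 m³/s.

Q = 7.08 m³/s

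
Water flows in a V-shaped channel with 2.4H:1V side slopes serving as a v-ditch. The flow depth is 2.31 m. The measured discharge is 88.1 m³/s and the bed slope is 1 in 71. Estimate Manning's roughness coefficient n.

For a triangular section with side slope z = 2.4: A = zy² = 2.4×2.31² = 12.81 m²; P = 2y√(1+z²) = 2×2.31×2.6 = 12.01 m.
Hydraulic radius R = A/P = 12.81/12.01 = 1.066 m.
Rearranging Manning's equation: n = (1/Q) A R^(2/3) S^(1/2) = (1/88.1) × 12.81 × 1.066^(2/3) × √0.01408 = 0.018.

n = 0.018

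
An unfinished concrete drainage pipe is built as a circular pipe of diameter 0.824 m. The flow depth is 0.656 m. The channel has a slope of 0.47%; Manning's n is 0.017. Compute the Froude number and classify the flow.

subcritical

For a circular section of diameter D = 0.824 m at depth y = 0.656 m, the central angle is θ = 2 arccos(1 − 2y/D) = 4.409 rad. Then A = (D²/8)(θ − sin θ) = 0.4552 m² and P = Dθ/2 = 1.817 m.
Hydraulic radius R = A/P = 0.4552/1.817 = 0.2506 m.
V = (1/n) R^(2/3) √S = (1/0.017) × 0.2506^(2/3) × √0.0047 = 1.603 m/s. Hydraulic depth D_h = A/T = 0.4552/0.664 = 0.6856 m.
Froude number Fr = V/√(g·D_h) = 1.603/√(9.81×0.6856) = 0.618, which is less than 1, so the flow is subcritical.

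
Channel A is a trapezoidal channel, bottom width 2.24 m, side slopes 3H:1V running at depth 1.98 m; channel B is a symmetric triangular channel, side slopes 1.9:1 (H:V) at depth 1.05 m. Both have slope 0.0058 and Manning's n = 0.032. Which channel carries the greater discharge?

Channel A: With bottom width b = 2.24 m and side slope z = 3: A = (b + zy)y = (2.24 + 3×1.98)×1.98 = 16.2 m²; P = b + 2y√(1+z²) = 2.24 + 2×1.98×3.162 = 14.76 m. Hydraulic radius R = A/P = 16.2/14.76 = 1.097 m. Q_A = (1/0.032)·16.2·1.097^(2/3)·√0.0058 = 41 m³/s.
Channel B: For a triangular section with side slope z = 1.9: A = zy² = 1.9×1.05² = 2.095 m²; P = 2y√(1+z²) = 2×1.05×2.147 = 4.509 m. Hydraulic radius R = A/P = 2.095/4.509 = 0.4646 m. Q_B = (1/0.032)·2.095·0.4646^(2/3)·√0.0058 = 2.99 m³/s.
Q_A = 41 m³/s vs Q_B = 2.99 m³/s, so channel A carries more.

channel A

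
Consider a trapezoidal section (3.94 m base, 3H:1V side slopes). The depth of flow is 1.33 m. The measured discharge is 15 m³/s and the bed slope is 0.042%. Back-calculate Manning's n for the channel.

n = 0.013

With bottom width b = 3.94 m and side slope z = 3: A = (b + zy)y = (3.94 + 3×1.33)×1.33 = 10.55 m²; P = b + 2y√(1+z²) = 3.94 + 2×1.33×3.162 = 12.35 m.
Hydraulic radius R = A/P = 10.55/12.35 = 0.8539 m.
Rearranging Manning's equation: n = (1/Q) A R^(2/3) S^(1/2) = (1/15) × 10.55 × 0.8539^(2/3) × √0.00042 = 0.013.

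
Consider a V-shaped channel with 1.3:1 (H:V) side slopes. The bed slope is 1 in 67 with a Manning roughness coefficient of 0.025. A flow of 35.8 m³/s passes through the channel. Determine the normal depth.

Manning's equation rearranged: A R^(2/3) = nQ / (1·√S) = 0.025 × 35.8 / (√0.01493) = 7.326.
Trying y = 2.65 m: A R^(2/3) = 9.432 — over.
Trying y = 1.91 m: A R^(2/3) = 3.939 — short.
Trying y = 2.41 m: A R^(2/3) = 7.323 — close enough.

y_n = 2.41 m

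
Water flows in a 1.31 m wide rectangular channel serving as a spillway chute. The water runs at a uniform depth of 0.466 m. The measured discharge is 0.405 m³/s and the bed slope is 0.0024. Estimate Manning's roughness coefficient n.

n = 0.031

Flow area A = b·y = 1.31 × 0.466 = 0.6105 m². Wetted perimeter P = b + 2y = 1.31 + 2×0.466 = 2.242 m.
Hydraulic radius R = A/P = 0.6105/2.242 = 0.2723 m.
Rearranging Manning's equation: n = (1/Q) A R^(2/3) S^(1/2) = (1/0.405) × 0.6105 × 0.2723^(2/3) × √0.0024 = 0.031.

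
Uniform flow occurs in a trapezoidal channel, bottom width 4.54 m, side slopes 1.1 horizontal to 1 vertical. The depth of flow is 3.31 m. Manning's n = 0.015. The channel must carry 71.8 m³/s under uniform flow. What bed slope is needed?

S = 0.00068

With bottom width b = 4.54 m and side slope z = 1.1: A = (b + zy)y = (4.54 + 1.1×3.31)×3.31 = 27.08 m²; P = b + 2y√(1+z²) = 4.54 + 2×3.31×1.487 = 14.38 m.
Hydraulic radius R = A/P = 27.08/14.38 = 1.883 m.
From Manning's equation, S = [nQ / (1 A R^(2/3))]² = [0.015 × 71.8 / (1 × 27.08 × 1.883^(2/3))]² = 0.00068.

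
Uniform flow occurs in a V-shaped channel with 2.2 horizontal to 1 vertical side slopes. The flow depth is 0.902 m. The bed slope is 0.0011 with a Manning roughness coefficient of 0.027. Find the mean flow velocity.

For a triangular section with side slope z = 2.2: A = zy² = 2.2×0.902² = 1.79 m²; P = 2y√(1+z²) = 2×0.902×2.417 = 4.36 m.
Hydraulic radius R = A/P = 1.79/4.36 = 0.4106 m.
From Manning's equation, V = (1/n) R^(2/3) S^(1/2) = (1/0.027) × 0.4106^(2/3) × 0.0011^(1/2) = 0.679 m/s.

V = 0.679 m/s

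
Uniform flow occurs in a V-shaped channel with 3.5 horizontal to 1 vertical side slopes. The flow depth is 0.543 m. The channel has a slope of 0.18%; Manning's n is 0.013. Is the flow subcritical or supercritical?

For a triangular section with side slope z = 3.5: A = zy² = 3.5×0.543² = 1.032 m²; P = 2y√(1+z²) = 2×0.543×3.64 = 3.953 m.
Hydraulic radius R = A/P = 1.032/3.953 = 0.2611 m.
V = (1/n) R^(2/3) √S = (1/0.013) × 0.2611^(2/3) × √0.0018 = 1.333 m/s. Hydraulic depth D_h = A/T = 1.032/3.801 = 0.2715 m.
Froude number Fr = V/√(g·D_h) = 1.333/√(9.81×0.2715) = 0.817, which is less than 1, so the flow is subcritical.

subcritical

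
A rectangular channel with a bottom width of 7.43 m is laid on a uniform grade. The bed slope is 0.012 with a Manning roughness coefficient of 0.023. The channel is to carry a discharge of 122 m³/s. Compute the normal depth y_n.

Manning's equation rearranged: A R^(2/3) = nQ / (1·√S) = 0.023 × 122 / (√0.012) = 25.62.
Try y = 1.82 m: A R^(2/3) = 15.45 — low.
Try y = 3.03 m: A R^(2/3) = 31.67 — high.
Try y = 2.6 m: A R^(2/3) = 25.64 — ≈ 25.62.

y_n = 2.6 m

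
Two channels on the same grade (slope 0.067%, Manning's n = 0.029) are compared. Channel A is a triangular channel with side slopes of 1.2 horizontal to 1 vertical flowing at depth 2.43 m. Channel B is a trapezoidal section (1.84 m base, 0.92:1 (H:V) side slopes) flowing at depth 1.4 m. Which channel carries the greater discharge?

Channel A: For a triangular section with side slope z = 1.2: A = zy² = 1.2×2.43² = 7.086 m²; P = 2y√(1+z²) = 2×2.43×1.562 = 7.592 m. Hydraulic radius R = A/P = 7.086/7.592 = 0.9334 m. Q_A = (1/0.029)·7.086·0.9334^(2/3)·√0.00067 = 6.041 m³/s.
Channel B: With bottom width b = 1.84 m and side slope z = 0.92: A = (b + zy)y = (1.84 + 0.92×1.4)×1.4 = 4.379 m²; P = b + 2y√(1+z²) = 1.84 + 2×1.4×1.359 = 5.645 m. Hydraulic radius R = A/P = 4.379/5.645 = 0.7758 m. Q_B = (1/0.029)·4.379·0.7758^(2/3)·√0.00067 = 3.3 m³/s.
Q_A = 6.041 m³/s vs Q_B = 3.3 m³/s, so channel A carries more.

channel A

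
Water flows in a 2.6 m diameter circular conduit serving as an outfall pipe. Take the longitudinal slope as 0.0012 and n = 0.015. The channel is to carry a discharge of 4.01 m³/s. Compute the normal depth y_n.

y_n = 1.2 m

Manning's equation rearranged: A R^(2/3) = nQ / (1·√S) = 0.015 × 4.01 / (√0.0012) = 1.736.
Try y = 1.4 m: A R^(2/3) = 2.254 — over.
Try y = 1.01 m: A R^(2/3) = 1.272 — short.
Try y = 1.2 m: A R^(2/3) = 1.735 — close enough.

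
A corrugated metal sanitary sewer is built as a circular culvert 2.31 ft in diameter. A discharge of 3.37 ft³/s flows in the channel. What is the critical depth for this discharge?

y_c = 0.616 ft

At critical depth, Q² T / (g A³) = 1, i.e. A³/T = Q²/g = 3.37²/32.2 = 0.3527.
Trying y = 0.741 ft: A³/T = 0.7239 — high.
Trying y = 0.523 ft: A³/T = 0.1868 — low.
Trying y = 0.616 ft: A³/T = 0.3535 — matches.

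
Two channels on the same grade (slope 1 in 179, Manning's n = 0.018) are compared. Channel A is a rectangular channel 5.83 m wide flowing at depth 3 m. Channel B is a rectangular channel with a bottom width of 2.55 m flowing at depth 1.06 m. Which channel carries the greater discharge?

channel A

Channel A: Flow area A = b·y = 5.83 × 3 = 17.49 m². Wetted perimeter P = b + 2y = 5.83 + 2×3 = 11.83 m. Hydraulic radius R = A/P = 17.49/11.83 = 1.478 m. Q_A = (1/0.018)·17.49·1.478^(2/3)·√0.005587 = 94.25 m³/s.
Channel B: Flow area A = b·y = 2.55 × 1.06 = 2.703 m². Wetted perimeter P = b + 2y = 2.55 + 2×1.06 = 4.67 m. Hydraulic radius R = A/P = 2.703/4.67 = 0.5788 m. Q_B = (1/0.018)·2.703·0.5788^(2/3)·√0.005587 = 7.795 m³/s.
Q_A = 94.25 m³/s vs Q_B = 7.795 m³/s, so channel A carries more.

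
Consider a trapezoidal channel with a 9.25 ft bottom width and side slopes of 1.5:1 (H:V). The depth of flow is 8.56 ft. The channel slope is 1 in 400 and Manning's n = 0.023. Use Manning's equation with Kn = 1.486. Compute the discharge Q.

With bottom width b = 9.25 ft and side slope z = 1.5: A = (b + zy)y = (9.25 + 1.5×8.56)×8.56 = 189.1 ft²; P = b + 2y√(1+z²) = 9.25 + 2×8.56×1.803 = 40.11 ft.
Hydraulic radius R = A/P = 189.1/40.11 = 4.714 ft.
Manning's equation: Q = (1.486/n) A R^(2/3) S^(1/2) = (1.486/0.023) × 189.1 × 4.714^(2/3) × 0.0025^(1/2) = 1720 ft³/s.

Q = 1720 ft³/s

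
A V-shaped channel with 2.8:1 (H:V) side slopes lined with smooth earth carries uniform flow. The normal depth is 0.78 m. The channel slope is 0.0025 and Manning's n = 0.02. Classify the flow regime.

subcritical

For a triangular section with side slope z = 2.8: A = zy² = 2.8×0.78² = 1.704 m²; P = 2y√(1+z²) = 2×0.78×2.973 = 4.638 m.
Hydraulic radius R = A/P = 1.704/4.638 = 0.3673 m.
V = (1/n) R^(2/3) √S = (1/0.02) × 0.3673^(2/3) × √0.0025 = 1.282 m/s. Hydraulic depth D_h = A/T = 1.704/4.368 = 0.39 m.
Froude number Fr = V/√(g·D_h) = 1.282/√(9.81×0.39) = 0.655, which is less than 1, so the flow is subcritical.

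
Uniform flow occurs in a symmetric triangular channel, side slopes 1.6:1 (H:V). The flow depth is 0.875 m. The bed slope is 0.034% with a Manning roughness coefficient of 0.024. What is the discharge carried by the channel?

For a triangular section with side slope z = 1.6: A = zy² = 1.6×0.875² = 1.225 m²; P = 2y√(1+z²) = 2×0.875×1.887 = 3.302 m.
Hydraulic radius R = A/P = 1.225/3.302 = 0.371 m.
Manning's equation: Q = (1/n) A R^(2/3) S^(1/2) = (1/0.024) × 1.225 × 0.371^(2/3) × 0.00034^(1/2) = 0.486 m³/s.

Q = 0.486 m³/s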